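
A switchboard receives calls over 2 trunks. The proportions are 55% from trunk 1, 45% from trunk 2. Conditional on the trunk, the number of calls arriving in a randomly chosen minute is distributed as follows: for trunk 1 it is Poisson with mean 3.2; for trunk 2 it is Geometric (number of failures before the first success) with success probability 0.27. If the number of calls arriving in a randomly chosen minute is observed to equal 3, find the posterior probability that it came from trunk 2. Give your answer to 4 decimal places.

Likelihoods P(X=3 | ·): 1: 0.222616; 2: 0.105035.
Posterior ∝ prior × likelihood. Numerator for 2: 0.45·0.105035 = 0.0472656.
Normalizing constant: 0.55·0.222616 + 0.45·0.105035 = 0.169704.
P(2 | observation) = 0.0472656 / 0.169704 = 0.278517.

0.2785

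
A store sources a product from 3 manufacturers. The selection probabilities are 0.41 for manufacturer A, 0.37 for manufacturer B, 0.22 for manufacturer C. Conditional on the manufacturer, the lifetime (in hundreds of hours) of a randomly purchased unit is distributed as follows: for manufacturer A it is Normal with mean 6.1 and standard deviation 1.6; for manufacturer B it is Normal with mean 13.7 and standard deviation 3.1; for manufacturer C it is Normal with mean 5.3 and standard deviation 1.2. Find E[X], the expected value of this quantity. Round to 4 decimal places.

Component means — A: 6.1; B: 13.7; C: 5.3.
E[X] = 0.41·6.1 + 0.37·13.7 + 0.22·5.3 = 8.736.

8.7360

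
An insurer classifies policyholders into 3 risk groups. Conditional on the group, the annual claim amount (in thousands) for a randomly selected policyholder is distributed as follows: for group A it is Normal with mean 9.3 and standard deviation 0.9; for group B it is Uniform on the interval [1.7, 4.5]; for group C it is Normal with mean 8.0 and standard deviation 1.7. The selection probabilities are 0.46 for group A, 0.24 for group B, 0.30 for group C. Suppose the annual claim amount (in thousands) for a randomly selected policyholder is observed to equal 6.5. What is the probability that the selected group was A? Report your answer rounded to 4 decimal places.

Likelihoods f(6.5 | ·): A: 0.00350668; B: 0; C: 0.159002.
Posterior ∝ prior × likelihood. Numerator for A: 0.46·0.00350668 = 0.00161308.
Normalizing constant: 0.46·0.00350668 + 0.24·0 + 0.3·0.159002 = 0.0493136.
P(A | observation) = 0.00161308 / 0.0493136 = 0.0327106.

0.0327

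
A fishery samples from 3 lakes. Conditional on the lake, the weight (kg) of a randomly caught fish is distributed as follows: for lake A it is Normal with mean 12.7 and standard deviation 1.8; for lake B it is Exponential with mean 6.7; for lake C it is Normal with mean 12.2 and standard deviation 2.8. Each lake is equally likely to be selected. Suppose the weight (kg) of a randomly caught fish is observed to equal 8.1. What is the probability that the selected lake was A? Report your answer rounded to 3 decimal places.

Likelihoods f(8.1 | ·): A: 0.00846211; B: 0.0445536; C: 0.0487708.
Posterior ∝ prior × likelihood. Numerator for A: 0.333333·0.00846211 = 0.0028207.
Normalizing constant: 0.333333·0.00846211 + 0.333333·0.0445536 + 0.333333·0.0487708 = 0.0339288.
P(A | observation) = 0.0028207 / 0.0339288 = 0.0831359.

0.083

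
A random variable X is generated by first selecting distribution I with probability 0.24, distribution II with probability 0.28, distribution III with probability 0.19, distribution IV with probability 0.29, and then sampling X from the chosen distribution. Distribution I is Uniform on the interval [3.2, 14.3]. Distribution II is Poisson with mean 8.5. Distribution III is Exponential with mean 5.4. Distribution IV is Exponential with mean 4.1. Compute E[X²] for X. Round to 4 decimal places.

For each component E[X²] = Var + (mean)², giving I: 86.83; II: 80.75; III: 58.32; IV: 33.62.
Overall E[X²] = 0.24·86.83 + 0.28·80.75 + 0.19·58.32 + 0.29·33.62 = 64.2798.

64.2798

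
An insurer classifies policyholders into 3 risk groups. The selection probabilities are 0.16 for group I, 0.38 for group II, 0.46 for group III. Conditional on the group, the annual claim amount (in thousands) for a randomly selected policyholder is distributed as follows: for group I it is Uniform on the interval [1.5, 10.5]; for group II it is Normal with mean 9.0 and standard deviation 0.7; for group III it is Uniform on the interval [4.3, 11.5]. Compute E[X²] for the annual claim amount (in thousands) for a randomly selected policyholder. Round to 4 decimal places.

68.5020

For each component E[X²] = Var + (mean)², giving I: 42.75; II: 81.49; III: 66.73.
Overall E[X²] = 0.16·42.75 + 0.38·81.49 + 0.46·66.73 = 68.502.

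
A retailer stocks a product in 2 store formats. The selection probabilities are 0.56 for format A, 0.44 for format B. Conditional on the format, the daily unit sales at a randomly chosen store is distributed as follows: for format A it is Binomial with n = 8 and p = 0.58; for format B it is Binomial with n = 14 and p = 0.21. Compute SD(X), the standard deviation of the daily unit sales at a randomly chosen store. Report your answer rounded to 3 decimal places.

1.681

Per component, A: μ=4.64, E[X²]=23.4784; B: μ=2.94, E[X²]=10.9662.
E[X] = 0.56·4.64 + 0.44·2.94 = 3.892.
E[X²] = 0.56·23.4784 + 0.44·10.9662 = 17.973.
Var(X) = E[X²] − (E[X])² = 17.973 − 15.1477 = 2.82537.
SD(X) = √2.82537 = 1.68088.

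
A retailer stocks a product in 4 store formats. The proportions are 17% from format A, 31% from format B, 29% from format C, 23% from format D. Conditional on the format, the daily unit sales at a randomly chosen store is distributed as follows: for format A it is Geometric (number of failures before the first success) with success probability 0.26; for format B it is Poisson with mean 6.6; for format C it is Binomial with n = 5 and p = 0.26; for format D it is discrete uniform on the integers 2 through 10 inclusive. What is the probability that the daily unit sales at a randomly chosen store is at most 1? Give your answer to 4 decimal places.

Conditional on each format, P(X ≤ 1): A: 0.4524; B: 0.0103388; C: 0.611726; D: 0.
By total probability, P(X ≤ 1) = 0.17·0.4524 + 0.31·0.0103388 + 0.29·0.611726 + 0.23·0 = 0.257514.

0.2575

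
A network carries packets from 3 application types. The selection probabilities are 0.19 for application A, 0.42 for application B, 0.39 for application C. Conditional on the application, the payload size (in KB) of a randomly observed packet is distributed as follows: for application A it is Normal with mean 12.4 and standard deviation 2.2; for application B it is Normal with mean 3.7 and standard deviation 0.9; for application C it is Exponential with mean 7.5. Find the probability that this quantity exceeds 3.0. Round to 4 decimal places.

0.7797

Conditional on each application, P(X > 3.0): A: 0.99999; B: 0.78165; C: 0.67032.
By total probability, P(X > 3.0) = 0.19·0.99999 + 0.42·0.78165 + 0.39·0.67032 = 0.779716.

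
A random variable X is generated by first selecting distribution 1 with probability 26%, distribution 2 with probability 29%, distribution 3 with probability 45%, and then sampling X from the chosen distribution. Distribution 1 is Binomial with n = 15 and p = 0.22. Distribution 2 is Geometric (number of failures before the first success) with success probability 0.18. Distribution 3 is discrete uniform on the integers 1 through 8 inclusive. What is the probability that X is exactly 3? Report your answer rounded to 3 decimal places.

Conditional on each component, P(X = 3): 1: 0.245705; 2: 0.0992462; 3: 0.125.
By total probability, P(X = 3) = 0.26·0.245705 + 0.29·0.0992462 + 0.45·0.125 = 0.148915.

0.149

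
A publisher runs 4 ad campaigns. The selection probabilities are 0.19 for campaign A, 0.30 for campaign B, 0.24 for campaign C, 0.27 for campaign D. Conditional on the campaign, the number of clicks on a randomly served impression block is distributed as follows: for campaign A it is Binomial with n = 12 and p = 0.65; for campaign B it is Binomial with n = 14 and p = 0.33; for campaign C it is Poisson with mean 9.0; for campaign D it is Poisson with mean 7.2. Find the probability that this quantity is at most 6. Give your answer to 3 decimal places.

0.461

Conditional on each campaign, P(X ≤ 6): A: 0.212735; B: 0.856887; C: 0.206781; D: 0.420356.
By total probability, P(X ≤ 6) = 0.19·0.212735 + 0.3·0.856887 + 0.24·0.206781 + 0.27·0.420356 = 0.460609.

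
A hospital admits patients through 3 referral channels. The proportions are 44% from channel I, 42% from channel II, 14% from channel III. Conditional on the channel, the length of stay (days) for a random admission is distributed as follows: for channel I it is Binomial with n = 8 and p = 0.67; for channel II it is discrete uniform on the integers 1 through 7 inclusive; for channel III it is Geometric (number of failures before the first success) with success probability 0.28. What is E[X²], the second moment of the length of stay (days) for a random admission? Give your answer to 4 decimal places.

For each component E[X²] = Var + (mean)², giving I: 30.4984; II: 20; III: 15.7959.
Overall E[X²] = 0.44·30.4984 + 0.42·20 + 0.14·15.7959 = 24.0307.

24.0307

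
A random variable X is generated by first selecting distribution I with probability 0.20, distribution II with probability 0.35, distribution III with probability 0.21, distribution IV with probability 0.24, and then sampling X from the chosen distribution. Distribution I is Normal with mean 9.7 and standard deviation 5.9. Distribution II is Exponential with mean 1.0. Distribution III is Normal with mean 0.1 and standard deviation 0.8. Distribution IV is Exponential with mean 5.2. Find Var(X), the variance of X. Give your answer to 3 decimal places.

Per component, I: μ=9.7, E[X²]=128.9; II: μ=1, E[X²]=2; III: μ=0.1, E[X²]=0.65; IV: μ=5.2, E[X²]=54.08.
E[X] = 0.2·9.7 + 0.35·1 + 0.21·0.1 + 0.24·5.2 = 3.559.
E[X²] = 0.2·128.9 + 0.35·2 + 0.21·0.65 + 0.24·54.08 = 39.5957.
Var(X) = E[X²] − (E[X])² = 39.5957 − 12.6665 = 26.9292.

26.929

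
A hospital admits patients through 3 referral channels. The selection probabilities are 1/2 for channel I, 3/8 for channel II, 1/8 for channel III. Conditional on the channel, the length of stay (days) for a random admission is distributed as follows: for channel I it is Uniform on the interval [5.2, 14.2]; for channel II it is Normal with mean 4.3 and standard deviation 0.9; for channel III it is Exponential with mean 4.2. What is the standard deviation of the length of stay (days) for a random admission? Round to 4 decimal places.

Per component, I: μ=9.7, E[X²]=100.84; II: μ=4.3, E[X²]=19.3; III: μ=4.2, E[X²]=35.28.
E[X] = 0.5·9.7 + 0.375·4.3 + 0.125·4.2 = 6.9875.
E[X²] = 0.5·100.84 + 0.375·19.3 + 0.125·35.28 = 62.0675.
Var(X) = E[X²] − (E[X])² = 62.0675 − 48.8252 = 13.2423.
SD(X) = √13.2423 = 3.639.

3.6390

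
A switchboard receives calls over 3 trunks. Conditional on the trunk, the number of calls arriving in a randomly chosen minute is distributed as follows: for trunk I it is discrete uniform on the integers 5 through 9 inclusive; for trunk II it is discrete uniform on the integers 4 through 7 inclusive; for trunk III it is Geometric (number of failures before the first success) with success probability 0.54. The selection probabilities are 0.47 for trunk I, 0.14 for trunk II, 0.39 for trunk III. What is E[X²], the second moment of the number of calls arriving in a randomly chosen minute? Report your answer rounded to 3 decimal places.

For each component E[X²] = Var + (mean)², giving I: 51; II: 31.5; III: 2.30316.
Overall E[X²] = 0.47·51 + 0.14·31.5 + 0.39·2.30316 = 29.2782.

29.278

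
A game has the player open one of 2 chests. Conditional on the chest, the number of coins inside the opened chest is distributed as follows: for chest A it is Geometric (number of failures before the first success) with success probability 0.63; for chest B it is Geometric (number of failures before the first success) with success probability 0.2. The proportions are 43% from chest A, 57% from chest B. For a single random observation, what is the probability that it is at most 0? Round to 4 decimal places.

Conditional on each chest, P(X ≤ 0): A: 0.63; B: 0.2.
By total probability, P(X ≤ 0) = 0.43·0.63 + 0.57·0.2 = 0.3849.

0.3849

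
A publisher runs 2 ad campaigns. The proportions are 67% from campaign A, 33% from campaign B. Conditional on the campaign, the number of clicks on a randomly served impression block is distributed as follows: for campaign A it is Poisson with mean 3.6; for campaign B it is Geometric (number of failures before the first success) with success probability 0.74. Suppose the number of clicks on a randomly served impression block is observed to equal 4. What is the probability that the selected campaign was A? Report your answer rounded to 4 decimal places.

Likelihoods P(X=4 | ·): A: 0.191222; B: 0.00338162.
Posterior ∝ prior × likelihood. Numerator for A: 0.67·0.191222 = 0.128119.
Normalizing constant: 0.67·0.191222 + 0.33·0.00338162 = 0.129235.
P(A | observation) = 0.128119 / 0.129235 = 0.991365.

0.9914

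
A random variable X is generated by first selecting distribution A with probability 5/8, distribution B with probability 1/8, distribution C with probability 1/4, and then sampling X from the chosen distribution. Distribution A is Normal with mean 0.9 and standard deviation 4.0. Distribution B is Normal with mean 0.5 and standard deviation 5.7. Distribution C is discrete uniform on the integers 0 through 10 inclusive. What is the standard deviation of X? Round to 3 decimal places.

Per component, A: μ=0.9, E[X²]=16.81; B: μ=0.5, E[X²]=32.74; C: μ=5, E[X²]=35.
E[X] = 0.625·0.9 + 0.125·0.5 + 0.25·5 = 1.875.
E[X²] = 0.625·16.81 + 0.125·32.74 + 0.25·35 = 23.3487.
Var(X) = E[X²] − (E[X])² = 23.3487 − 3.51562 = 19.8331.
SD(X) = √19.8331 = 4.45344.

4.453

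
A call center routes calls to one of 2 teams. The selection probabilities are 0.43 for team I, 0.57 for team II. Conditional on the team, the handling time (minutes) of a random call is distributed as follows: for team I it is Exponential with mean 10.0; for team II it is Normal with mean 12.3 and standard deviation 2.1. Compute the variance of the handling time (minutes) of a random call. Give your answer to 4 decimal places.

46.8103

Per component, I: μ=10, E[X²]=200; II: μ=12.3, E[X²]=155.7.
E[X] = 0.43·10 + 0.57·12.3 = 11.311.
E[X²] = 0.43·200 + 0.57·155.7 = 174.749.
Var(X) = E[X²] − (E[X])² = 174.749 − 127.939 = 46.8103.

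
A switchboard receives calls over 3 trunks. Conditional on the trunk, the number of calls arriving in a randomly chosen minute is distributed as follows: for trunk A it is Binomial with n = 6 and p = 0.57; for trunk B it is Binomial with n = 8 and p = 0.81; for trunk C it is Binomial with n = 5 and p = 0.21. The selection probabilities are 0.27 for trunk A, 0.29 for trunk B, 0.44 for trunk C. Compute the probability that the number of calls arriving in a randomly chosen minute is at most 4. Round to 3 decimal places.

Conditional on each trunk, P(X ≤ 4): A: 0.810467; B: 0.0475622; C: 0.999592.
By total probability, P(X ≤ 4) = 0.27·0.810467 + 0.29·0.0475622 + 0.44·0.999592 = 0.672439.

0.672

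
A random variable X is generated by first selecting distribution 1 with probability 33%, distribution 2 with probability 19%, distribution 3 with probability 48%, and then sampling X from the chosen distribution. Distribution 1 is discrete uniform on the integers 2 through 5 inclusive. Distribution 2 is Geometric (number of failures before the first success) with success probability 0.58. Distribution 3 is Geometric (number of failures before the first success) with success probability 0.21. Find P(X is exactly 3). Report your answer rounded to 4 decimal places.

Conditional on each component, P(X = 3): 1: 0.25; 2: 0.042971; 3: 0.103538.
By total probability, P(X = 3) = 0.33·0.25 + 0.19·0.042971 + 0.48·0.103538 = 0.140363.

0.1404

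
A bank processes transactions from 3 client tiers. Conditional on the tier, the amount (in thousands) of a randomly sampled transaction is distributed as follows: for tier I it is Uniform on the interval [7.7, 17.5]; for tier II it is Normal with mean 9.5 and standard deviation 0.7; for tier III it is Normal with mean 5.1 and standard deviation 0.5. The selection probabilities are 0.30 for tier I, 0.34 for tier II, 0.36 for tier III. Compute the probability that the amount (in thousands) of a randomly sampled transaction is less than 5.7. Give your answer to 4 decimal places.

0.3186

Conditional on each tier, P(X < 5.7): I: 0; II: 2.84035e-08; III: 0.88493.
By total probability, P(X < 5.7) = 0.3·0 + 0.34·2.84035e-08 + 0.36·0.88493 = 0.318575.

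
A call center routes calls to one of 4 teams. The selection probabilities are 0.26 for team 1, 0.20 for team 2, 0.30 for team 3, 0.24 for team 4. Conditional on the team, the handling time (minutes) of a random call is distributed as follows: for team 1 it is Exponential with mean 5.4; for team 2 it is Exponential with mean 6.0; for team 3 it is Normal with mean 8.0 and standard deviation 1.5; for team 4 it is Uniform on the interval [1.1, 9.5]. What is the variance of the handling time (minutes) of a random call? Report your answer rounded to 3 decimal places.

18.203

Per component, 1: μ=5.4, E[X²]=58.32; 2: μ=6, E[X²]=72; 3: μ=8, E[X²]=66.25; 4: μ=5.3, E[X²]=33.97.
E[X] = 0.26·5.4 + 0.2·6 + 0.3·8 + 0.24·5.3 = 6.276.
E[X²] = 0.26·58.32 + 0.2·72 + 0.3·66.25 + 0.24·33.97 = 57.591.
Var(X) = E[X²] − (E[X])² = 57.591 − 39.3882 = 18.2028.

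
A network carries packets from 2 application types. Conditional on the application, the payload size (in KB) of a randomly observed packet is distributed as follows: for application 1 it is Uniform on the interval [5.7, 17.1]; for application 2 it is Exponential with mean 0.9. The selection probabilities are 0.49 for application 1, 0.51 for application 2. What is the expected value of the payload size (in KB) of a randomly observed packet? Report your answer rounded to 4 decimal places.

Component means — 1: 11.4; 2: 0.9.
E[X] = 0.49·11.4 + 0.51·0.9 = 6.045.

6.0450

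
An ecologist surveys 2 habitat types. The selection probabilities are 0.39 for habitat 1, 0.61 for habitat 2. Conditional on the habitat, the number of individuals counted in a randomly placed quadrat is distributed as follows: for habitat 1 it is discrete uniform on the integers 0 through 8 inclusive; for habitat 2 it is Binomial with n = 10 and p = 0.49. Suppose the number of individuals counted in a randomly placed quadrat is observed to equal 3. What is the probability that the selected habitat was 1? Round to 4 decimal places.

Likelihoods P(X=3 | ·): 1: 0.111111; 2: 0.126695.
Posterior ∝ prior × likelihood. Numerator for 1: 0.39·0.111111 = 0.0433333.
Normalizing constant: 0.39·0.111111 + 0.61·0.126695 = 0.120618.
P(1 | observation) = 0.0433333 / 0.120618 = 0.359262.

0.3593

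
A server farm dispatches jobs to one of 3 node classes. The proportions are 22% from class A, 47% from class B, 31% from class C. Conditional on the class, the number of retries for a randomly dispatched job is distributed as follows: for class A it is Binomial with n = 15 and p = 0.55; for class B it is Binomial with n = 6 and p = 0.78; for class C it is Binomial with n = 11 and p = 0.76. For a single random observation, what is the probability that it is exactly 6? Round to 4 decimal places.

Conditional on each class, P(X = 6): A: 0.104832; B: 0.2252; C: 0.0708891.
By total probability, P(X = 6) = 0.22·0.104832 + 0.47·0.2252 + 0.31·0.0708891 = 0.150882.

0.1509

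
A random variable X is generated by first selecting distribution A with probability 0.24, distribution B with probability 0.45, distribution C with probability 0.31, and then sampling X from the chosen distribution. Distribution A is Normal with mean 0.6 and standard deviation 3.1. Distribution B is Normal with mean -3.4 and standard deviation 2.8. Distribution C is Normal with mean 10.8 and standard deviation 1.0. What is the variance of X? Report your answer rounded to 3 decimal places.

Per component, A: μ=0.6, E[X²]=9.97; B: μ=-3.4, E[X²]=19.4; C: μ=10.8, E[X²]=117.64.
E[X] = 0.24·0.6 + 0.45·-3.4 + 0.31·10.8 = 1.962.
E[X²] = 0.24·9.97 + 0.45·19.4 + 0.31·117.64 = 47.5912.
Var(X) = E[X²] − (E[X])² = 47.5912 − 3.84944 = 43.7418.

43.742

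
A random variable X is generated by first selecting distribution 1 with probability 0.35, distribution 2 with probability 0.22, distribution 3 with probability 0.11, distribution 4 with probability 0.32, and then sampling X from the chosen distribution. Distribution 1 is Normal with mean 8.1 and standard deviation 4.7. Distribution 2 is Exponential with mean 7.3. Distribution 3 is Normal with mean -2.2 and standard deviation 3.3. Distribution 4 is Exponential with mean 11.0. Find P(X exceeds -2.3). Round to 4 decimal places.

0.9416

Conditional on each component, P(X > -2.3): 1: 0.986543; 2: 1; 3: 0.512087; 4: 1.
By total probability, P(X > -2.3) = 0.35·0.986543 + 0.22·1 + 0.11·0.512087 + 0.32·1 = 0.94162.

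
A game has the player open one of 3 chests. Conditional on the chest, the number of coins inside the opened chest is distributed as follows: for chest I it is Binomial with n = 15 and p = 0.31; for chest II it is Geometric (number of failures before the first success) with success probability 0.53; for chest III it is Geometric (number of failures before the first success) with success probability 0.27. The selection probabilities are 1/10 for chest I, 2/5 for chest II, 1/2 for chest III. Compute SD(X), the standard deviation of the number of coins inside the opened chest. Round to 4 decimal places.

2.7227

Per component, I: μ=4.65, E[X²]=24.831; II: μ=0.886792, E[X²]=2.45959; III: μ=2.7037, E[X²]=17.3237.
E[X] = 0.1·4.65 + 0.4·0.886792 + 0.5·2.7037 = 2.17157.
E[X²] = 0.1·24.831 + 0.4·2.45959 + 0.5·17.3237 = 12.1288.
Var(X) = E[X²] − (E[X])² = 12.1288 − 4.71571 = 7.41309.
SD(X) = √7.41309 = 2.7227.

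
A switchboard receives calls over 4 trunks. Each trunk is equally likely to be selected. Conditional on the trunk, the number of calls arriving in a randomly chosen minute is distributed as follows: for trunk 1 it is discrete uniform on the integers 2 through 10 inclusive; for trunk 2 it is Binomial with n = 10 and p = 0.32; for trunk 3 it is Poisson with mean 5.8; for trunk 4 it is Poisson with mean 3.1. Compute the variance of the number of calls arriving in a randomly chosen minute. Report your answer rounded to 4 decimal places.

6.3325

Per component, 1: μ=6, E[X²]=42.6667; 2: μ=3.2, E[X²]=12.416; 3: μ=5.8, E[X²]=39.44; 4: μ=3.1, E[X²]=12.71.
E[X] = 0.25·6 + 0.25·3.2 + 0.25·5.8 + 0.25·3.1 = 4.525.
E[X²] = 0.25·42.6667 + 0.25·12.416 + 0.25·39.44 + 0.25·12.71 = 26.8082.
Var(X) = E[X²] − (E[X])² = 26.8082 − 20.4756 = 6.33254.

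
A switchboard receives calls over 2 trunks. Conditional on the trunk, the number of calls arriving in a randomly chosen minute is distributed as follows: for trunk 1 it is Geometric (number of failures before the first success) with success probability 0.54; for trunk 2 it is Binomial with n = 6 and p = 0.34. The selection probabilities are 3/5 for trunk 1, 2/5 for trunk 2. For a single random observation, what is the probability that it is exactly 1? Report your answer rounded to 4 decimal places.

0.2512

Conditional on each trunk, P(X = 1): 1: 0.2484; 2: 0.255476.
By total probability, P(X = 1) = 0.6·0.2484 + 0.4·0.255476 = 0.25123.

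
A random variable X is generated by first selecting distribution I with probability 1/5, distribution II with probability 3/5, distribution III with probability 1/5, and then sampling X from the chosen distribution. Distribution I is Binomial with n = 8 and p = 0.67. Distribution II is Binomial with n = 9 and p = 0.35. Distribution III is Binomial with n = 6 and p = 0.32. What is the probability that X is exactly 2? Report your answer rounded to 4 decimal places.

0.1986

Conditional on each component, P(X = 2): I: 0.0162327; II: 0.216188; III: 0.328418.
By total probability, P(X = 2) = 0.2·0.0162327 + 0.6·0.216188 + 0.2·0.328418 = 0.198643.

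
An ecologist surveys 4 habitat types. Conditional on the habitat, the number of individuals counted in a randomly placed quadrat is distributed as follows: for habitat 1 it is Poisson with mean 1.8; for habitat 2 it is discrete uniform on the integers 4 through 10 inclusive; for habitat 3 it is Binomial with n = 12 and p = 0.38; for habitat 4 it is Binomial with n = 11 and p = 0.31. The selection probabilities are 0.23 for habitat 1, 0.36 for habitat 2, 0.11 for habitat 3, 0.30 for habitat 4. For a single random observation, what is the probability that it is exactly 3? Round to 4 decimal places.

0.1307

Conditional on each habitat, P(X = 3): 1: 0.160671; 2: 0; 3: 0.163418; 4: 0.252558.
By total probability, P(X = 3) = 0.23·0.160671 + 0.36·0 + 0.11·0.163418 + 0.3·0.252558 = 0.130698.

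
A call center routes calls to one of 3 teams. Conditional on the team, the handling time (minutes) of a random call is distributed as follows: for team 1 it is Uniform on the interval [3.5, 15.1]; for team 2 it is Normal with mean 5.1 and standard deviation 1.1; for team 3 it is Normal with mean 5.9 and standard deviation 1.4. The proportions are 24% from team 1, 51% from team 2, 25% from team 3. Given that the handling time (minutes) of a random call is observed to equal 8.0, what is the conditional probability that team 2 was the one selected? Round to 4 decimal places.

Likelihoods f(8.0 | ·): 1: 0.0862069; 2: 0.0112268; 3: 0.0925126.
Posterior ∝ prior × likelihood. Numerator for 2: 0.51·0.0112268 = 0.00572565.
Normalizing constant: 0.24·0.0862069 + 0.51·0.0112268 + 0.25·0.0925126 = 0.0495434.
P(2 | observation) = 0.00572565 / 0.0495434 = 0.115568.

0.1156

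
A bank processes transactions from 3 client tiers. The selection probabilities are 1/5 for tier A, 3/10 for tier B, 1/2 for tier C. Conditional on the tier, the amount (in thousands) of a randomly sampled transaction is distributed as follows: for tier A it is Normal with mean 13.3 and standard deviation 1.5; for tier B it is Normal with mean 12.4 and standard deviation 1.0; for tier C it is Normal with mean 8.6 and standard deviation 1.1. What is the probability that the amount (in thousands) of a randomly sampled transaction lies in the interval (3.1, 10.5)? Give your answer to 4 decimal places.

0.4938

Conditional on each tier, P(3.1 < X < 10.5): A: 0.0309741; B: 0.0287166; C: 0.95794.
By total probability, P(3.1 < X < 10.5) = 0.2·0.0309741 + 0.3·0.0287166 + 0.5·0.95794 = 0.49378.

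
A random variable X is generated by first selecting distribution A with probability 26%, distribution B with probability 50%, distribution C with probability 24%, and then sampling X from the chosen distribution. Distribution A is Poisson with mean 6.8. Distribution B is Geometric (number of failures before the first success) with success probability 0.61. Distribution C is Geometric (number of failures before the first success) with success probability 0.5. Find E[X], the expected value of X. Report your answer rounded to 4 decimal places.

2.3277

Component means — A: 6.8; B: 0.639344; C: 1.
E[X] = 0.26·6.8 + 0.5·0.639344 + 0.24·1 = 2.32767.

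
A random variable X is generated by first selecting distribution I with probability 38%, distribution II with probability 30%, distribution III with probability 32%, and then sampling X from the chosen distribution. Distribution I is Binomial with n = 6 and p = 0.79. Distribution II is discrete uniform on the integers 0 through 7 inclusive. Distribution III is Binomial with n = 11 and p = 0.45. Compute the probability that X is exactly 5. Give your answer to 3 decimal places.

Conditional on each component, P(X = 5): I: 0.387709; II: 0.125; III: 0.235983.
By total probability, P(X = 5) = 0.38·0.387709 + 0.3·0.125 + 0.32·0.235983 = 0.260344.

0.260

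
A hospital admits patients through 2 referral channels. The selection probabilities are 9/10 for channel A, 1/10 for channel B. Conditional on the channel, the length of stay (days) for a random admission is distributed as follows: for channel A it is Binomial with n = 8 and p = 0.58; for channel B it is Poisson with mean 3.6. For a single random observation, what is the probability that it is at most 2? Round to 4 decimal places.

0.0873

Conditional on each channel, P(X ≤ 2): A: 0.0633676; B: 0.302747.
By total probability, P(X ≤ 2) = 0.9·0.0633676 + 0.1·0.302747 = 0.0873055.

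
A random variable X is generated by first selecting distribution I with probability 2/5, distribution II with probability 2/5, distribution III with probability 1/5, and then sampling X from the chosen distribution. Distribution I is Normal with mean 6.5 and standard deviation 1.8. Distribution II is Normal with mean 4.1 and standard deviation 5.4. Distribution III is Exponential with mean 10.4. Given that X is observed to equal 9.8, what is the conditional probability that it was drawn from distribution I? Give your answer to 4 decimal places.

0.4034

Likelihoods f(9.8 | ·): I: 0.041284; II: 0.0423225; III: 0.0374738.
Posterior ∝ prior × likelihood. Numerator for I: 0.4·0.041284 = 0.0165136.
Normalizing constant: 0.4·0.041284 + 0.4·0.0423225 + 0.2·0.0374738 = 0.0409374.
P(I | observation) = 0.0165136 / 0.0409374 = 0.403387.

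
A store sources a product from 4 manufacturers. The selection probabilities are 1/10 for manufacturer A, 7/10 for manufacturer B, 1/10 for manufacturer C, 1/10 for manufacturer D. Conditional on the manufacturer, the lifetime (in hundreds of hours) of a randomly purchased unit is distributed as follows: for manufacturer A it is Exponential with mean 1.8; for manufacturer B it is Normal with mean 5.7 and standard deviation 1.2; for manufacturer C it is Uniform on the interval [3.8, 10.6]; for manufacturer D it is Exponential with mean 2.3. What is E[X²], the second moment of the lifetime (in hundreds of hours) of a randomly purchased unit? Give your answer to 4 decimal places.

31.0263

For each component E[X²] = Var + (mean)², giving A: 6.48; B: 33.93; C: 55.6933; D: 10.58.
Overall E[X²] = 0.1·6.48 + 0.7·33.93 + 0.1·55.6933 + 0.1·10.58 = 31.0263.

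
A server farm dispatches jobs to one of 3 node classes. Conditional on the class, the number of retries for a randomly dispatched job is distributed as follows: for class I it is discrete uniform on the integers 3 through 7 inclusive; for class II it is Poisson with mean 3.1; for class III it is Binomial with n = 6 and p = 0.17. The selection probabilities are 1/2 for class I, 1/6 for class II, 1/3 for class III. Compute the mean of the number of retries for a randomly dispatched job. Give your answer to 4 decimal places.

3.3567

Component means — I: 5; II: 3.1; III: 1.02.
E[X] = 0.5·5 + 0.166667·3.1 + 0.333333·1.02 = 3.35667.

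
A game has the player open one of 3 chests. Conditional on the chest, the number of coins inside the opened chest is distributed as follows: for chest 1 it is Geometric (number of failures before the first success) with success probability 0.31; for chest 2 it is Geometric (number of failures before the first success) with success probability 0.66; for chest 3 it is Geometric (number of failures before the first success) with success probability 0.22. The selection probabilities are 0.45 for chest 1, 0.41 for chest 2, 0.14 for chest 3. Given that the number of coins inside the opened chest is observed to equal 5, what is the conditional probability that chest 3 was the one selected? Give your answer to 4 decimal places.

Likelihoods P(X=5 | ·): 1: 0.048485; 2: 0.00299874; 3: 0.0635178.
Posterior ∝ prior × likelihood. Numerator for 3: 0.14·0.0635178 = 0.0088925.
Normalizing constant: 0.45·0.048485 + 0.41·0.00299874 + 0.14·0.0635178 = 0.0319402.
P(3 | observation) = 0.0088925 / 0.0319402 = 0.278411.

0.2784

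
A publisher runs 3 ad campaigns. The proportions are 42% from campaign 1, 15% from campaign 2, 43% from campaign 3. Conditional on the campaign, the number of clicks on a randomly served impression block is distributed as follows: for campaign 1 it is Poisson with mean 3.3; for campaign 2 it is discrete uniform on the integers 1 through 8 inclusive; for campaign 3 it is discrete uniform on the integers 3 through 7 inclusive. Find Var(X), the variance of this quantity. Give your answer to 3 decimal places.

Per component, 1: μ=3.3, E[X²]=14.19; 2: μ=4.5, E[X²]=25.5; 3: μ=5, E[X²]=27.
E[X] = 0.42·3.3 + 0.15·4.5 + 0.43·5 = 4.211.
E[X²] = 0.42·14.19 + 0.15·25.5 + 0.43·27 = 21.3948.
Var(X) = E[X²] − (E[X])² = 21.3948 − 17.7325 = 3.66228.

3.662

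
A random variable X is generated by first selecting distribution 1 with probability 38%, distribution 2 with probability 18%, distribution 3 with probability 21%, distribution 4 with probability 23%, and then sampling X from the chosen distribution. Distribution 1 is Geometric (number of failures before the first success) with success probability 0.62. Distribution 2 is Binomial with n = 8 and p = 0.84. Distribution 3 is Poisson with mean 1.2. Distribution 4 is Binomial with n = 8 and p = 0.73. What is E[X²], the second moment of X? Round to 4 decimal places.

17.6018

For each component E[X²] = Var + (mean)², giving 1: 1.3642; 2: 46.2336; 3: 2.64; 4: 35.6824.
Overall E[X²] = 0.38·1.3642 + 0.18·46.2336 + 0.21·2.64 + 0.23·35.6824 = 17.6018.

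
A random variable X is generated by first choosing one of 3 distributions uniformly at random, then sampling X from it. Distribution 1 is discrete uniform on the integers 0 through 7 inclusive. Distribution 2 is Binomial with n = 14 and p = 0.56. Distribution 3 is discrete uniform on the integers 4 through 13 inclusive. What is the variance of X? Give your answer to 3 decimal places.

10.569

Per component, 1: μ=3.5, E[X²]=17.5; 2: μ=7.84, E[X²]=64.9152; 3: μ=8.5, E[X²]=80.5.
E[X] = 0.333333·3.5 + 0.333333·7.84 + 0.333333·8.5 = 6.61333.
E[X²] = 0.333333·17.5 + 0.333333·64.9152 + 0.333333·80.5 = 54.3051.
Var(X) = E[X²] − (E[X])² = 54.3051 − 43.7362 = 10.5689.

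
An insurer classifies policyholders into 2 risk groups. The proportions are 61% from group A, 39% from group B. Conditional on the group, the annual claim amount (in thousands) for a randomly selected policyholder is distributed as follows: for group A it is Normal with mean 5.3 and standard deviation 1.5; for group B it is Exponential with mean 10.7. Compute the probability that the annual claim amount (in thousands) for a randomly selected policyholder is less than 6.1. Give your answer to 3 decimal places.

0.598

Conditional on each group, P(X < 6.1): A: 0.703099; B: 0.434527.
By total probability, P(X < 6.1) = 0.61·0.703099 + 0.39·0.434527 = 0.598356.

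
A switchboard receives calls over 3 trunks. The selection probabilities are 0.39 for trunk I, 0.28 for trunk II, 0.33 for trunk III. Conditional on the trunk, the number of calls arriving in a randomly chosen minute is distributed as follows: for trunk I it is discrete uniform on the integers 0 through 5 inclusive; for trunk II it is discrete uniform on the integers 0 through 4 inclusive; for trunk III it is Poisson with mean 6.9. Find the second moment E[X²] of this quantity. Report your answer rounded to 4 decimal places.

23.2433

For each component E[X²] = Var + (mean)², giving I: 9.16667; II: 6; III: 54.51.
Overall E[X²] = 0.39·9.16667 + 0.28·6 + 0.33·54.51 = 23.2433.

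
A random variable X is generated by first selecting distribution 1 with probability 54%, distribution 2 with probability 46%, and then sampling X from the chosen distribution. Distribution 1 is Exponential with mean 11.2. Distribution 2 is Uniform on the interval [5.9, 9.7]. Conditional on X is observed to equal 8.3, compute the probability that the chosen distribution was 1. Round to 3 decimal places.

Likelihoods f(8.3 | ·): 1: 0.0425538; 2: 0.263158.
Posterior ∝ prior × likelihood. Numerator for 1: 0.54·0.0425538 = 0.0229791.
Normalizing constant: 0.54·0.0425538 + 0.46·0.263158 = 0.144032.
P(1 | observation) = 0.0229791 / 0.144032 = 0.159542.

0.160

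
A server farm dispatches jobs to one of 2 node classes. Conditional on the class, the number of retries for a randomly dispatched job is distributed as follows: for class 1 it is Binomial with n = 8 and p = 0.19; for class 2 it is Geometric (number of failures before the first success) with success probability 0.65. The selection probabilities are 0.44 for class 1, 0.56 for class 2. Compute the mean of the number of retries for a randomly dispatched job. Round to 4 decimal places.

0.9703

Component means — 1: 1.52; 2: 0.538462.
E[X] = 0.44·1.52 + 0.56·0.538462 = 0.970338.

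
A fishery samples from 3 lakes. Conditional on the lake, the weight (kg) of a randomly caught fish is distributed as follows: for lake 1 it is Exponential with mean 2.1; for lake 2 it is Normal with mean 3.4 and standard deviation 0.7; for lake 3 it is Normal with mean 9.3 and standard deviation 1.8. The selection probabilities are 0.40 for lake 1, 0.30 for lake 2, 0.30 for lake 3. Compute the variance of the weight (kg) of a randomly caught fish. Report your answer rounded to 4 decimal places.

Per component, 1: μ=2.1, E[X²]=8.82; 2: μ=3.4, E[X²]=12.05; 3: μ=9.3, E[X²]=89.73.
E[X] = 0.4·2.1 + 0.3·3.4 + 0.3·9.3 = 4.65.
E[X²] = 0.4·8.82 + 0.3·12.05 + 0.3·89.73 = 34.062.
Var(X) = E[X²] − (E[X])² = 34.062 − 21.6225 = 12.4395.

12.4395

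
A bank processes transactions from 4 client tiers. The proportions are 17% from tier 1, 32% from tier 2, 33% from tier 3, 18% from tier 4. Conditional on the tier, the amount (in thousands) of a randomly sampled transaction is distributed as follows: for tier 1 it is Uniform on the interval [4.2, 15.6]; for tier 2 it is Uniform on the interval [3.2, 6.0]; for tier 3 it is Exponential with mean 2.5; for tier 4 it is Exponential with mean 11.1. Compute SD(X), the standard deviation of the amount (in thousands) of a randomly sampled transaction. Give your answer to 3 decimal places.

6.183

Per component, 1: μ=9.9, E[X²]=108.84; 2: μ=4.6, E[X²]=21.8133; 3: μ=2.5, E[X²]=12.5; 4: μ=11.1, E[X²]=246.42.
E[X] = 0.17·9.9 + 0.32·4.6 + 0.33·2.5 + 0.18·11.1 = 5.978.
E[X²] = 0.17·108.84 + 0.32·21.8133 + 0.33·12.5 + 0.18·246.42 = 73.9637.
Var(X) = E[X²] − (E[X])² = 73.9637 − 35.7365 = 38.2272.
SD(X) = √38.2272 = 6.18281.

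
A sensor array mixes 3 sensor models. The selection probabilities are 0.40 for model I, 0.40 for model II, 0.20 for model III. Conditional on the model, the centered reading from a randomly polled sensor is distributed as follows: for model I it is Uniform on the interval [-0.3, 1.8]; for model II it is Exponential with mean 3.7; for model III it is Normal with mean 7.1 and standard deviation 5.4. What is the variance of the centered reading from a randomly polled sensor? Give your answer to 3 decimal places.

16.998

Per component, I: μ=0.75, E[X²]=0.93; II: μ=3.7, E[X²]=27.38; III: μ=7.1, E[X²]=79.57.
E[X] = 0.4·0.75 + 0.4·3.7 + 0.2·7.1 = 3.2.
E[X²] = 0.4·0.93 + 0.4·27.38 + 0.2·79.57 = 27.238.
Var(X) = E[X²] − (E[X])² = 27.238 − 10.24 = 16.998.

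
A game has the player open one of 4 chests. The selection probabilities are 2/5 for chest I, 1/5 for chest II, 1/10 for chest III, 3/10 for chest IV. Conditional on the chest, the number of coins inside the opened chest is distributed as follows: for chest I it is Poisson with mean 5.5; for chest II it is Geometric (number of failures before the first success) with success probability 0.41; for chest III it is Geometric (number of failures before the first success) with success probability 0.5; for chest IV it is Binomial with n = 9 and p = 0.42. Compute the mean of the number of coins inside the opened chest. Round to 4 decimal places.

Component means — I: 5.5; II: 1.43902; III: 1; IV: 3.78.
E[X] = 0.4·5.5 + 0.2·1.43902 + 0.1·1 + 0.3·3.78 = 3.7218.

3.7218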